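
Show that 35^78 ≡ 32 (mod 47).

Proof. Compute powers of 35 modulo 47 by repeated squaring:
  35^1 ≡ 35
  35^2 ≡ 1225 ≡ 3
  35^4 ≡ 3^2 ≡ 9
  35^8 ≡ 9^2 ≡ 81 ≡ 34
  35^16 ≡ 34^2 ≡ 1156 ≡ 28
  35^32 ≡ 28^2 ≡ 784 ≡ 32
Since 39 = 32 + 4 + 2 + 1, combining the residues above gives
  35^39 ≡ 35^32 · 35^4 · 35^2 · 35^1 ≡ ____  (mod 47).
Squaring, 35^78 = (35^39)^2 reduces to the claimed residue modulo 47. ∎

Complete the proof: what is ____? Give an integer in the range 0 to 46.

35^32 · 35^4 · 35^2 · 35^1 ≡ 32 · 9 · 3 · 35 = 30240.
30240 mod 47 = 19, so 35^39 ≡ 19 (mod 47).

19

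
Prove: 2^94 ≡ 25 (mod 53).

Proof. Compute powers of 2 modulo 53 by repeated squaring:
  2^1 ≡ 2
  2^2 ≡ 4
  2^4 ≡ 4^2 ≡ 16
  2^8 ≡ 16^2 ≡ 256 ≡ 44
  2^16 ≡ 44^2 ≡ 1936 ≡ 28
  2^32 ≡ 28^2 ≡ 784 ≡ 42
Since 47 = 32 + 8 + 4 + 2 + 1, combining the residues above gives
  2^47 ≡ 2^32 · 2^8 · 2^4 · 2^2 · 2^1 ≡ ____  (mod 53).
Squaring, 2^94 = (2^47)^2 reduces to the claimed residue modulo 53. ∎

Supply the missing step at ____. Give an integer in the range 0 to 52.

Multiply the listed residues: 42 · 44 · 16 · 4 · 2 = 1848 → 29568 → 118272 → 236544.
Reducing modulo 53: 236544 = 4463·53 + 5, so 2^47 ≡ 5.

5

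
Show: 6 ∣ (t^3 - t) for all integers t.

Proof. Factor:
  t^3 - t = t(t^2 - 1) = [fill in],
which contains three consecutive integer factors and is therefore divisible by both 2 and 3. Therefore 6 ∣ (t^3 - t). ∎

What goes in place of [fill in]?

(t - 1)t(t + 1)

t(t^2 - 1) = t(t - 1)(t + 1) = (t - 1)t(t + 1).
These three factors are consecutive integers, so their product is divisible by 6.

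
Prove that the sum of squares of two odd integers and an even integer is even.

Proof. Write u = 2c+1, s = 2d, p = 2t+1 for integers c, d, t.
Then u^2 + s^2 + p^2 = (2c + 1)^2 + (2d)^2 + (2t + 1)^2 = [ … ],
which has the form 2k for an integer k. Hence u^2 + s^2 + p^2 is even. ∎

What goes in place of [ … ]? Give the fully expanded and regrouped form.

2(2c^2 + 2c + 2d^2 + 2t^2 + 2t + 1)

(2c + 1)^2 + (2d)^2 + (2t + 1)^2 = 4c^2 + 4c + 4d^2 + 4t^2 + 4t + 2
= 2(2c^2 + 2c + 2d^2 + 2t^2 + 2t + 1).
Since 2c^2 + 2c + 2d^2 + 2t^2 + 2t + 1 is an integer, the sum of squares is of the form 2k for an integer k.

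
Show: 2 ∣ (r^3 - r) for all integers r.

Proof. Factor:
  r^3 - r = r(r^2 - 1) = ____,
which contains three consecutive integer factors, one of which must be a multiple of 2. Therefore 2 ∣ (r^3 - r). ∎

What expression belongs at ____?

r(r^2 - 1) = r(r - 1)(r + 1) = (r - 1)r(r + 1).
These three factors are consecutive integers, so their product is divisible by 2.

(r - 1)r(r + 1)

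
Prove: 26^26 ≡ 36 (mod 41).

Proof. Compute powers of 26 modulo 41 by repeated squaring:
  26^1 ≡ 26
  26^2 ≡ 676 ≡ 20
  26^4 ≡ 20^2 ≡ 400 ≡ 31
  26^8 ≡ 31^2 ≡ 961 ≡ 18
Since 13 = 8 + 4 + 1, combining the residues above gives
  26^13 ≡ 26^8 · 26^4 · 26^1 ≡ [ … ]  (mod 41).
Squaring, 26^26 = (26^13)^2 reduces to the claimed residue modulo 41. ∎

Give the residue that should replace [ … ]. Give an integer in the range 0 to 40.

35

26^8 · 26^4 · 26^1 ≡ 18 · 31 · 26 = 14508.
14508 mod 41 = 35, so 26^13 ≡ 35 (mod 41).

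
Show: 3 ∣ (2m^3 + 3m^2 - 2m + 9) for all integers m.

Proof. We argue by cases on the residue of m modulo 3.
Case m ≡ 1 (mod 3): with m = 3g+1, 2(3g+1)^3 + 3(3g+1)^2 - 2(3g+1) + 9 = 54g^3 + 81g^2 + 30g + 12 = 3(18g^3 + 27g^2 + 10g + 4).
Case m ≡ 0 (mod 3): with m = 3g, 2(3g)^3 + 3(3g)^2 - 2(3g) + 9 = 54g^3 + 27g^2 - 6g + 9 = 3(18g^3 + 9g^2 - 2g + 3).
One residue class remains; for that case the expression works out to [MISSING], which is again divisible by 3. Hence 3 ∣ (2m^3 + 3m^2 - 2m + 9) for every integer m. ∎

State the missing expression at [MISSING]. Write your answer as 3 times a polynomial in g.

The residues treated are {1, 0}, so the missing case is m ≡ 2 (mod 3); write m = 3g+2.
Then 2(3g+2)^3 + 3(3g+2)^2 - 2(3g+2) + 9 = 54g^3 + 135g^2 + 102g + 33 = 3(18g^3 + 45g^2 + 34g + 11).

3(18g^3 + 45g^2 + 34g + 11)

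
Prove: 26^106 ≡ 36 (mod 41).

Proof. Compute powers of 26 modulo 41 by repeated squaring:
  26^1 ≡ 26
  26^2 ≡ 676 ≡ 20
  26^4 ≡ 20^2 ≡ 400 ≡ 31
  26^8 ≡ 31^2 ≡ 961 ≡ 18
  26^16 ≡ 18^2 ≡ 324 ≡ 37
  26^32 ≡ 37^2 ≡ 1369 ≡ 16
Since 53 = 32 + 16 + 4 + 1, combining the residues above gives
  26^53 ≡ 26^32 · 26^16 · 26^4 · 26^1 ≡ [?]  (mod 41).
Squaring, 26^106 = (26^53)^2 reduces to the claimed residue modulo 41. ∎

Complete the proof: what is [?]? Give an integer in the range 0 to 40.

35

Multiply the listed residues: 16 · 37 · 31 · 26 = 592 → 18352 → 477152.
Reducing modulo 41: 477152 = 11637·41 + 35, so 26^53 ≡ 35.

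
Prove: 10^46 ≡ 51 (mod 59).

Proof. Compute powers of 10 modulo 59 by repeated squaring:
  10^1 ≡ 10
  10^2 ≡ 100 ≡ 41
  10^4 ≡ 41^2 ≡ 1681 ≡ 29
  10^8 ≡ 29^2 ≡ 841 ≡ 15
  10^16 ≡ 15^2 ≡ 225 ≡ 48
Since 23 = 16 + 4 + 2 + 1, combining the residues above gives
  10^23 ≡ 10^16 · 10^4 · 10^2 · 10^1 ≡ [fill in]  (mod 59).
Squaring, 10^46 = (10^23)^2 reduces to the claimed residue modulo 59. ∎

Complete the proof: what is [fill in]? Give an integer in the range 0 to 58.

13

10^16 · 10^4 · 10^2 · 10^1 ≡ 48 · 29 · 41 · 10 = 570720.
570720 mod 59 = 13, so 10^23 ≡ 13 (mod 59).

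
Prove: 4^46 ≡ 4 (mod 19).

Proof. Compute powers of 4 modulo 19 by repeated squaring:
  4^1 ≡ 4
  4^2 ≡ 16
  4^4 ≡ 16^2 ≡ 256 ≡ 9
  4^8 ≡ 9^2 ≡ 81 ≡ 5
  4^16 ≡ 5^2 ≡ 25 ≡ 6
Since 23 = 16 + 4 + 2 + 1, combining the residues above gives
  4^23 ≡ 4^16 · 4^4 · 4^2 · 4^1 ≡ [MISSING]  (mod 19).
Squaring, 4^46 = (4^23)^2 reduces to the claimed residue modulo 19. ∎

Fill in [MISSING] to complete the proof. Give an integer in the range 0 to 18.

17

4^16 · 4^4 · 4^2 · 4^1 ≡ 6 · 9 · 16 · 4 = 3456.
3456 mod 19 = 17, so 4^23 ≡ 17 (mod 19).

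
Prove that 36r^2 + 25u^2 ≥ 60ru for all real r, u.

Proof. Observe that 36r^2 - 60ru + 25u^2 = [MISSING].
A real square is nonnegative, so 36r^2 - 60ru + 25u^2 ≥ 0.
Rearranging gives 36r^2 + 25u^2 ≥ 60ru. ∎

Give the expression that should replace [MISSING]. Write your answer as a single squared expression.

(6r - 5u)^2

The leading and trailing coefficients are 6^2 and 5^2, and 60 = 2·6·5, so the trinomial is (6r - 5u)^2.
Hence 36r^2 - 60ru + 25u^2 ≥ 0.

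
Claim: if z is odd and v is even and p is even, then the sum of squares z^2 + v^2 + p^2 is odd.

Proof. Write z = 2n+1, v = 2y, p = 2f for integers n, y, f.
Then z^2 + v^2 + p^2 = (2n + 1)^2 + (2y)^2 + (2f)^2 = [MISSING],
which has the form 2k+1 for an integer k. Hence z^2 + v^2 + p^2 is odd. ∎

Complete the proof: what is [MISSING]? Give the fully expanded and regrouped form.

2(2f^2 + 2n^2 + 2n + 2y^2) + 1

Expanding: (2n + 1)^2 + (2y)^2 + (2f)^2 = 4f^2 + 4n^2 + 4n + 4y^2 + 1.
Every term except the constant is even, so this is 2(2f^2 + 2n^2 + 2n + 2y^2) + 1,
and 2f^2 + 2n^2 + 2n + 2y^2 ∈ ℤ gives the required form.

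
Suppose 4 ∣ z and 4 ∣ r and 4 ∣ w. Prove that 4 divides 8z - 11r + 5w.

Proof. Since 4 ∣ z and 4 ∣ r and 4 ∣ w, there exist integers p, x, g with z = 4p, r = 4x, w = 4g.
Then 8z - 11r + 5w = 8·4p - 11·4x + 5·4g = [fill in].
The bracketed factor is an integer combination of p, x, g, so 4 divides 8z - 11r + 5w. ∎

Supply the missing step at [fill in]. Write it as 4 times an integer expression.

Each term has a factor of 4: 8·4p - 11·4x + 5·4g = 4·(5g + 8p - 11x).
Since 5g + 8p - 11x is an integer, 4 ∣ (8z - 11r + 5w).

4(5g + 8p - 11x)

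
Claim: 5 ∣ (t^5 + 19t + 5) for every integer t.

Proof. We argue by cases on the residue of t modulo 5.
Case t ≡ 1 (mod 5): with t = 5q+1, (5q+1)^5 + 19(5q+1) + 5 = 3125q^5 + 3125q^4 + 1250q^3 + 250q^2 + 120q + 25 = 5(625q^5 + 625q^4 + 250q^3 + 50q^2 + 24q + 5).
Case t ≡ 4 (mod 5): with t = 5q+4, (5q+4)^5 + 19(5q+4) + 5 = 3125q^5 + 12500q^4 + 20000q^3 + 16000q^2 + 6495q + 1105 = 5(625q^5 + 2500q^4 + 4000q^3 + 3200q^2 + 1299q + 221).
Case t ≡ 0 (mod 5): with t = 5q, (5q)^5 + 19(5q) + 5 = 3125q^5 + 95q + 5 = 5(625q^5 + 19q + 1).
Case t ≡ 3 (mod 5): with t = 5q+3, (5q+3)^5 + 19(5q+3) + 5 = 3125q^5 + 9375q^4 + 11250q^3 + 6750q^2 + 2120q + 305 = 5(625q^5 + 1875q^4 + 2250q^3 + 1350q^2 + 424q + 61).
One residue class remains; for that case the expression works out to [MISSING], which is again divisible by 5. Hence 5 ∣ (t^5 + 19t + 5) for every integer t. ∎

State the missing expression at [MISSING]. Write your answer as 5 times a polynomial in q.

5(625q^5 + 1250q^4 + 1000q^3 + 400q^2 + 99q + 15)

Only t ≡ 2 (mod 5) is unaccounted for. Put t = 5q+2:
(5q+2)^5 + 19(5q+2) + 5 expands to 3125q^5 + 6250q^4 + 5000q^3 + 2000q^2 + 495q + 75,
and factoring out 5 leaves 5(625q^5 + 1250q^4 + 1000q^3 + 400q^2 + 99q + 15).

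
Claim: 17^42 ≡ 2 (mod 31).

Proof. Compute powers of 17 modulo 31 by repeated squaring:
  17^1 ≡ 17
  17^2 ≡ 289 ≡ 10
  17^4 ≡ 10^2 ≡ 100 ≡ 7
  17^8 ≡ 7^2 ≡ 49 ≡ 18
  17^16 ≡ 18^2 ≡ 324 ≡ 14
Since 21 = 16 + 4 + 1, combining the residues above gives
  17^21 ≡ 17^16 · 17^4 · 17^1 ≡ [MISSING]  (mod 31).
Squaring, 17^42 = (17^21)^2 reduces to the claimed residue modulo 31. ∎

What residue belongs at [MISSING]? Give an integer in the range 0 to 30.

Multiply the listed residues: 14 · 7 · 17 = 98 → 1666.
Reducing modulo 31: 1666 = 53·31 + 23, so 17^21 ≡ 23.

23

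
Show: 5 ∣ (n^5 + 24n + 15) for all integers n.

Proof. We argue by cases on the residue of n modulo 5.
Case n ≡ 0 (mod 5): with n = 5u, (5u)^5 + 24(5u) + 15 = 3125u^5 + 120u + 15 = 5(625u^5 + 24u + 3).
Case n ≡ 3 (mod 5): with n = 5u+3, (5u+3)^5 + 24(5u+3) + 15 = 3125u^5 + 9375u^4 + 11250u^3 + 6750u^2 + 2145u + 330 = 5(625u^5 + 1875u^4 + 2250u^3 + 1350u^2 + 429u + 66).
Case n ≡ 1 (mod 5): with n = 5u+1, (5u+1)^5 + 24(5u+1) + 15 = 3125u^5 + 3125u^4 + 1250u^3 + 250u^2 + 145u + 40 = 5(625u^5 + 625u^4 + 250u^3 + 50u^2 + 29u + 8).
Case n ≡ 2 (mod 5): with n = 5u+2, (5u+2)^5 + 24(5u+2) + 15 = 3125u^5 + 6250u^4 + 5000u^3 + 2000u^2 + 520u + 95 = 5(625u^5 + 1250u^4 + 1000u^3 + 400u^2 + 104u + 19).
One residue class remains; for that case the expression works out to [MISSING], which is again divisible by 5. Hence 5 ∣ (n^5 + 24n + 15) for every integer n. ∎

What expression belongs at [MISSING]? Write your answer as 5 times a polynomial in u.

The residues treated are {0, 3, 1, 2}, so the missing case is n ≡ 4 (mod 5); write n = 5u+4.
Then (5u+4)^5 + 24(5u+4) + 15 = 3125u^5 + 12500u^4 + 20000u^3 + 16000u^2 + 6520u + 1135 = 5(625u^5 + 2500u^4 + 4000u^3 + 3200u^2 + 1304u + 227).

5(625u^5 + 2500u^4 + 4000u^3 + 3200u^2 + 1304u + 227)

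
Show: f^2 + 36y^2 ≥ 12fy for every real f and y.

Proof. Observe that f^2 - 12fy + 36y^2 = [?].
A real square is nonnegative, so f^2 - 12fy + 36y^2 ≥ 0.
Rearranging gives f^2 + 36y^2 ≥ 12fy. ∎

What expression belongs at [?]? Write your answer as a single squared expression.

The leading and trailing coefficients are 1^2 and 6^2, and 12 = 2·1·6, so the trinomial is (f - 6y)^2.
Hence f^2 - 12fy + 36y^2 ≥ 0.

(f - 6y)^2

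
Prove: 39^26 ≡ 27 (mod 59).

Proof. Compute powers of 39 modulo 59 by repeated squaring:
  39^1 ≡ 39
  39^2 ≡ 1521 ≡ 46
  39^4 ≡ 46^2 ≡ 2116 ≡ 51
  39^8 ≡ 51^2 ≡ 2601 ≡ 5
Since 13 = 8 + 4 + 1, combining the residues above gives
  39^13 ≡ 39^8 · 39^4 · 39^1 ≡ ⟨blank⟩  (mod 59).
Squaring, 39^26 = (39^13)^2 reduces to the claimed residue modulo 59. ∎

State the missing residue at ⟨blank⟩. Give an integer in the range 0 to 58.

Multiply the listed residues: 5 · 51 · 39 = 255 → 9945.
Reducing modulo 59: 9945 = 168·59 + 33, so 39^13 ≡ 33.

33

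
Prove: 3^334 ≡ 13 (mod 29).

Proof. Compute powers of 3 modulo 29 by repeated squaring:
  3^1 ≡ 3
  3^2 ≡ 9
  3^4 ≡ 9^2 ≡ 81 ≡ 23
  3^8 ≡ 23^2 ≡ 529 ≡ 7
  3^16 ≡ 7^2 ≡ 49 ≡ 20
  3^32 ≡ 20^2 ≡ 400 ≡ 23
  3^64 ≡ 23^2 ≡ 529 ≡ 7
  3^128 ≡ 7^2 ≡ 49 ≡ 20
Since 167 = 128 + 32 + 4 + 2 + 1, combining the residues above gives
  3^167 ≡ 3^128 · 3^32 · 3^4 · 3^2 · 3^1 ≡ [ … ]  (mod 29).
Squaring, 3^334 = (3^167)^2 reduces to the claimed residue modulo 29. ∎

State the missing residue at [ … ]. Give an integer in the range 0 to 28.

Multiply the listed residues: 20 · 23 · 23 · 9 · 3 = 460 → 10580 → 95220 → 285660.
Reducing modulo 29: 285660 = 9850·29 + 10, so 3^167 ≡ 10.

10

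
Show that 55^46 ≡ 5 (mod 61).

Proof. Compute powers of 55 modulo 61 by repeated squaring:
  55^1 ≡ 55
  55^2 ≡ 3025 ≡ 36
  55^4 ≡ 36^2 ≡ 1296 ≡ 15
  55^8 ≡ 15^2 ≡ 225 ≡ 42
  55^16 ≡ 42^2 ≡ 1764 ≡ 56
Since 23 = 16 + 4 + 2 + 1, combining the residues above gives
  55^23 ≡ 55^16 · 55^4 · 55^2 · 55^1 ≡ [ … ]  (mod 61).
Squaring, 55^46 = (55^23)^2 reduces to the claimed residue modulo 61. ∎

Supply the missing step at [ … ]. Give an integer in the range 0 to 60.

Multiply the listed residues: 56 · 15 · 36 · 55 = 840 → 30240 → 1663200.
Reducing modulo 61: 1663200 = 27265·61 + 35, so 55^23 ≡ 35.

35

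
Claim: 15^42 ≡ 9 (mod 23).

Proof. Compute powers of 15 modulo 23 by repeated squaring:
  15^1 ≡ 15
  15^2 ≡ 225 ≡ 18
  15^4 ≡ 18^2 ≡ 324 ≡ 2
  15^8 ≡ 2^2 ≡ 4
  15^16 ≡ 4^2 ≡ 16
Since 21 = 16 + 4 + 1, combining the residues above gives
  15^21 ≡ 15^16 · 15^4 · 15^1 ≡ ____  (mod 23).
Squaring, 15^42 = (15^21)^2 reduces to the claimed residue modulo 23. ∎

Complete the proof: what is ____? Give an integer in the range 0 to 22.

20

15^16 · 15^4 · 15^1 ≡ 16 · 2 · 15 = 480.
480 mod 23 = 20, so 15^21 ≡ 20 (mod 23).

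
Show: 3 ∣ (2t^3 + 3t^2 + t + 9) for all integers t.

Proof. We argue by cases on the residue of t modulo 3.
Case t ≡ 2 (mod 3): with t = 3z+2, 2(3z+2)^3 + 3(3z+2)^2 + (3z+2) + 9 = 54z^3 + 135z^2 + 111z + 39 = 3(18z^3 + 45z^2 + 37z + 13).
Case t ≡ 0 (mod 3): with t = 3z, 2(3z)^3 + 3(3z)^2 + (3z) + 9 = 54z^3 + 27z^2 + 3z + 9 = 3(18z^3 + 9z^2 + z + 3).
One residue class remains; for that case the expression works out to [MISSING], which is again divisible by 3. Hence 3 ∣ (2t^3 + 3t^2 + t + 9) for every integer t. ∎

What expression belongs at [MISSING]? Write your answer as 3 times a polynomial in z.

Only t ≡ 1 (mod 3) is unaccounted for. Put t = 3z+1:
2(3z+1)^3 + 3(3z+1)^2 + (3z+1) + 9 expands to 54z^3 + 81z^2 + 39z + 15,
and factoring out 3 leaves 3(18z^3 + 27z^2 + 13z + 5).

3(18z^3 + 27z^2 + 13z + 5)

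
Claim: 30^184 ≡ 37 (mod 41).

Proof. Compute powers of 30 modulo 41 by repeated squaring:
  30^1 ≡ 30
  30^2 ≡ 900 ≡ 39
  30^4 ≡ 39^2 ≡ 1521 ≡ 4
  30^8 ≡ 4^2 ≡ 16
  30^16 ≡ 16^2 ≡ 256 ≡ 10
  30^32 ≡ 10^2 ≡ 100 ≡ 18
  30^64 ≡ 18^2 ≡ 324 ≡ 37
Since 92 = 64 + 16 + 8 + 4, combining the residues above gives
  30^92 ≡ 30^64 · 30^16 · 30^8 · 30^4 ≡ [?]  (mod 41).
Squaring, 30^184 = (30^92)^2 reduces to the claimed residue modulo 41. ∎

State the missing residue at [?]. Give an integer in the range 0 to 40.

Multiply the listed residues: 37 · 10 · 16 · 4 = 370 → 5920 → 23680.
Reducing modulo 41: 23680 = 577·41 + 23, so 30^92 ≡ 23.

23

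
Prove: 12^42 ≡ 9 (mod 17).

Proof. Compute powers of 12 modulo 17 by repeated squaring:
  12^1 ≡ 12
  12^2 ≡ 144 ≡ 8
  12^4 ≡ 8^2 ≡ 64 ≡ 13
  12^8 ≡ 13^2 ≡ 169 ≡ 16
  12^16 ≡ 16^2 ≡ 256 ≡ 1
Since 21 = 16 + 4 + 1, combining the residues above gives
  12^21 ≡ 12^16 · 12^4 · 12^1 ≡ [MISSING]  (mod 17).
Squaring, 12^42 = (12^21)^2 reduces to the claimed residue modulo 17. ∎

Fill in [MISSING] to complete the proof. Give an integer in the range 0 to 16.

3

Multiply the listed residues: 1 · 13 · 12 = 13 → 156.
Reducing modulo 17: 156 = 9·17 + 3, so 12^21 ≡ 3.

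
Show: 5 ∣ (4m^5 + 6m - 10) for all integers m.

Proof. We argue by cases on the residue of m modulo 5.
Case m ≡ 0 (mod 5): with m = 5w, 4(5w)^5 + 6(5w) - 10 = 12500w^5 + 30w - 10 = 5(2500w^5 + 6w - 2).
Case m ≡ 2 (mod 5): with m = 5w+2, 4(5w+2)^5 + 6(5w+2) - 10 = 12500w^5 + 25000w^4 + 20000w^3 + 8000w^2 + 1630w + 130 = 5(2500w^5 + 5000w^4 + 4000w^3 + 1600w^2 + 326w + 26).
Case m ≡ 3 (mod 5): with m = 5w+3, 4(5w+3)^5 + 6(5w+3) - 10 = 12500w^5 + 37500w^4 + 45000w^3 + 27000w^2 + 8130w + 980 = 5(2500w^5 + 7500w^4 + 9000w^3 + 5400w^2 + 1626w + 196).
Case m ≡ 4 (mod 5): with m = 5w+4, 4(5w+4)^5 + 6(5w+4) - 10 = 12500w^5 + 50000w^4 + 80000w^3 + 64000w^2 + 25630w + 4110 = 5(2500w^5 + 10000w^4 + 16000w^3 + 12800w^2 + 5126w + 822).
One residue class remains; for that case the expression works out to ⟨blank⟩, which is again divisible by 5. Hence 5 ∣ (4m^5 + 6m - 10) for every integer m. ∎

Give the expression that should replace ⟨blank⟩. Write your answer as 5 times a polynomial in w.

5(2500w^5 + 2500w^4 + 1000w^3 + 200w^2 + 26w)

The residues treated are {0, 2, 3, 4}, so the missing case is m ≡ 1 (mod 5); write m = 5w+1.
Then 4(5w+1)^5 + 6(5w+1) - 10 = 12500w^5 + 12500w^4 + 5000w^3 + 1000w^2 + 130w = 5(2500w^5 + 2500w^4 + 1000w^3 + 200w^2 + 26w).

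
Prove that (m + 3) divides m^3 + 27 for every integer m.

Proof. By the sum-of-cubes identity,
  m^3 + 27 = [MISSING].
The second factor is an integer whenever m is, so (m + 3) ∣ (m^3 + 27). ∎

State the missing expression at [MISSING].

a^3 + b^3 = (a + b)(a^2 - ab + b^2). With a = m, b = 3:
m^3 + 27 = (m + 3)(m^2 - 3m + 9).

(m + 3)(m^2 - 3m + 9)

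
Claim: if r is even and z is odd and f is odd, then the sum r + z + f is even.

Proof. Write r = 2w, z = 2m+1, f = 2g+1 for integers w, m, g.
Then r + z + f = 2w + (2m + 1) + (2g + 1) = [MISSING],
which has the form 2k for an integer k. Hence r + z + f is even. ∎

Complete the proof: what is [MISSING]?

2(g + m + w + 1)

2w + (2m + 1) + (2g + 1) = 2g + 2m + 2w + 2
= 2(g + m + w + 1).
Since g + m + w + 1 is an integer, the sum is of the form 2k for an integer k.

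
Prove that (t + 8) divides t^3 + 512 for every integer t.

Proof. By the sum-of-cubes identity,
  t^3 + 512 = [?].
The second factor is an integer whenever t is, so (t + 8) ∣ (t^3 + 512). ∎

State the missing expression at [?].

(t + 8)(t^2 - 8t + 64)

Polynomial division of t^3 + 512 by t + 8 leaves remainder 0 and quotient t^2 - 8t + 64.
Hence t^3 + 512 = (t + 8)(t^2 - 8t + 64).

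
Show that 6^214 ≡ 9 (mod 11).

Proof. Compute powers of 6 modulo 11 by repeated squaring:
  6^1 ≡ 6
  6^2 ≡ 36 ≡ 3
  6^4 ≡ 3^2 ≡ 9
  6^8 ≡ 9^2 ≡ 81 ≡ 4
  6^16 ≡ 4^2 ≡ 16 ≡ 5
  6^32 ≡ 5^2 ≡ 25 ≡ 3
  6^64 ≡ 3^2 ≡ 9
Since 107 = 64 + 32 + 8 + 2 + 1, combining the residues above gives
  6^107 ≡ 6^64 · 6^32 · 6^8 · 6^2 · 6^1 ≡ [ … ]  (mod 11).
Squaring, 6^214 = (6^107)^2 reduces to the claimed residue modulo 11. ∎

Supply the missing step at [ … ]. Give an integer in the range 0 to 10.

8

6^64 · 6^32 · 6^8 · 6^2 · 6^1 ≡ 9 · 3 · 4 · 3 · 6 = 1944.
1944 mod 11 = 8, so 6^107 ≡ 8 (mod 11).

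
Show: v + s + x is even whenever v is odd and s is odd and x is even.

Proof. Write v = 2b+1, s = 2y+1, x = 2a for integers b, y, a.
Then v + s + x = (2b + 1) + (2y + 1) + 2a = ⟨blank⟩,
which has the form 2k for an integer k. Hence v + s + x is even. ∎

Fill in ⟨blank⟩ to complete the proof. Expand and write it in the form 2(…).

(2b + 1) + (2y + 1) + 2a = 2a + 2b + 2y + 2
= 2(a + b + y + 1).
Since a + b + y + 1 is an integer, the sum is of the form 2k for an integer k.

2(a + b + y + 1)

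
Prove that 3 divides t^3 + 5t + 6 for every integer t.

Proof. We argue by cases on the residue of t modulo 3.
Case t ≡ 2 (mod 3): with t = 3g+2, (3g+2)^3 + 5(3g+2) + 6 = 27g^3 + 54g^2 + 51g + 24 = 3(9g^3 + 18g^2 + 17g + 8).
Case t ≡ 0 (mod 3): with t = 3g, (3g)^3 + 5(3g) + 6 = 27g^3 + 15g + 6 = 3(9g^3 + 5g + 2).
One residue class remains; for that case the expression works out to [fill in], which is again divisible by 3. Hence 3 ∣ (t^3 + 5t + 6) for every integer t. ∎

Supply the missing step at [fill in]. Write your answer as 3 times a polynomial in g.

3(9g^3 + 9g^2 + 8g + 4)

The residues treated are {2, 0}, so the missing case is t ≡ 1 (mod 3); write t = 3g+1.
Then (3g+1)^3 + 5(3g+1) + 6 = 27g^3 + 27g^2 + 24g + 12 = 3(9g^3 + 9g^2 + 8g + 4).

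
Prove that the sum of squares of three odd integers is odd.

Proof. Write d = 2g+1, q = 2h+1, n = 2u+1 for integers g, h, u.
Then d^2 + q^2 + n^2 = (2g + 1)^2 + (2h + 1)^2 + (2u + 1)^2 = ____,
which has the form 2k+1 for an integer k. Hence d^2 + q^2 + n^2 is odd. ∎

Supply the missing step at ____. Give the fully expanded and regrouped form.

(2g + 1)^2 + (2h + 1)^2 + (2u + 1)^2 = 4g^2 + 4g + 4h^2 + 4h + 4u^2 + 4u + 3
= 2(2g^2 + 2g + 2h^2 + 2h + 2u^2 + 2u + 1) + 1.
Since 2g^2 + 2g + 2h^2 + 2h + 2u^2 + 2u + 1 is an integer, the sum of squares is of the form 2k+1 for an integer k.

2(2g^2 + 2g + 2h^2 + 2h + 2u^2 + 2u + 1) + 1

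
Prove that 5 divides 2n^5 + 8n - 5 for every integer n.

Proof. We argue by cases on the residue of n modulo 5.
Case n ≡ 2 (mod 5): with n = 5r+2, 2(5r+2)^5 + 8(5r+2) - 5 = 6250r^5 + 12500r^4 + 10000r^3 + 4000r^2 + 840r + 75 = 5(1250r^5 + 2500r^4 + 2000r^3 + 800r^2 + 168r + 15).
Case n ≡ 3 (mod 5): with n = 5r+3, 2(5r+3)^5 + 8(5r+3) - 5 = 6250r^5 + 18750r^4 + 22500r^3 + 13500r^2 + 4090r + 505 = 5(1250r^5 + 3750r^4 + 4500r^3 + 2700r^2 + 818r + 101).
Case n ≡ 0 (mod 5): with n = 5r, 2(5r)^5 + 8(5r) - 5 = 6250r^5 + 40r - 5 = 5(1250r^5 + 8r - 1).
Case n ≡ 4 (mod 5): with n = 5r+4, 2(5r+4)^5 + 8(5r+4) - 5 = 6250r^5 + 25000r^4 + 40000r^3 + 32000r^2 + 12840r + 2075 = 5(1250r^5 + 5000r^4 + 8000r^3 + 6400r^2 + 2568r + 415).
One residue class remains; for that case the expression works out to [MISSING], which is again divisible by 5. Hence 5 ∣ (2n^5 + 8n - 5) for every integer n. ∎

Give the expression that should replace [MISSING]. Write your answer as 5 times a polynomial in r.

5(1250r^5 + 1250r^4 + 500r^3 + 100r^2 + 18r + 1)

Only n ≡ 1 (mod 5) is unaccounted for. Put n = 5r+1:
2(5r+1)^5 + 8(5r+1) - 5 expands to 6250r^5 + 6250r^4 + 2500r^3 + 500r^2 + 90r + 5,
and factoring out 5 leaves 5(1250r^5 + 1250r^4 + 500r^3 + 100r^2 + 18r + 1).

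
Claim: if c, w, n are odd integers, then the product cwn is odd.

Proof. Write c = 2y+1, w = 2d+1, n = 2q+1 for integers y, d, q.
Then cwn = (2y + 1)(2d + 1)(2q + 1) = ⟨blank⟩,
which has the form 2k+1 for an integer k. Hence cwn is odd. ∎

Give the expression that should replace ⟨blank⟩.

2(4dqy + 2dq + 2dy + d + 2qy + q + y) + 1

(2y + 1)(2d + 1)(2q + 1) = 8dqy + 4dq + 4dy + 2d + 4qy + 2q + 2y + 1
= 2(4dqy + 2dq + 2dy + d + 2qy + q + y) + 1.
Since 4dqy + 2dq + 2dy + d + 2qy + q + y is an integer, the product is of the form 2k+1 for an integer k.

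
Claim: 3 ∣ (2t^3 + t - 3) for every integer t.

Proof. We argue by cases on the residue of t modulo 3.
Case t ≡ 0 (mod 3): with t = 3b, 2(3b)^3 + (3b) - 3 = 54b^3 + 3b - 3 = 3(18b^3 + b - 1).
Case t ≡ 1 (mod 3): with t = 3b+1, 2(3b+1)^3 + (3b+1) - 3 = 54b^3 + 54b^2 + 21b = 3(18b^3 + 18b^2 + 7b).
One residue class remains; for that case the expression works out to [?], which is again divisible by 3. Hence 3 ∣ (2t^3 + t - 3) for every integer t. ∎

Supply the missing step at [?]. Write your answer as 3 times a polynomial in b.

The residues treated are {0, 1}, so the missing case is t ≡ 2 (mod 3); write t = 3b+2.
Then 2(3b+2)^3 + (3b+2) - 3 = 54b^3 + 108b^2 + 75b + 15 = 3(18b^3 + 36b^2 + 25b + 5).

3(18b^3 + 36b^2 + 25b + 5)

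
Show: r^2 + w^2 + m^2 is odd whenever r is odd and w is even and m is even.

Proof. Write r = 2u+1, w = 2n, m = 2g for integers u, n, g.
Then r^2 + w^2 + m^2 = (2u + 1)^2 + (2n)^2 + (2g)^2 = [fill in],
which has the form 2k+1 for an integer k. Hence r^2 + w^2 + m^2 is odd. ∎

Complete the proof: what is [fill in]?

2(2g^2 + 2n^2 + 2u^2 + 2u) + 1

Expanding: (2u + 1)^2 + (2n)^2 + (2g)^2 = 4g^2 + 4n^2 + 4u^2 + 4u + 1.
Every term except the constant is even, so this is 2(2g^2 + 2n^2 + 2u^2 + 2u) + 1,
and 2g^2 + 2n^2 + 2u^2 + 2u ∈ ℤ gives the required form.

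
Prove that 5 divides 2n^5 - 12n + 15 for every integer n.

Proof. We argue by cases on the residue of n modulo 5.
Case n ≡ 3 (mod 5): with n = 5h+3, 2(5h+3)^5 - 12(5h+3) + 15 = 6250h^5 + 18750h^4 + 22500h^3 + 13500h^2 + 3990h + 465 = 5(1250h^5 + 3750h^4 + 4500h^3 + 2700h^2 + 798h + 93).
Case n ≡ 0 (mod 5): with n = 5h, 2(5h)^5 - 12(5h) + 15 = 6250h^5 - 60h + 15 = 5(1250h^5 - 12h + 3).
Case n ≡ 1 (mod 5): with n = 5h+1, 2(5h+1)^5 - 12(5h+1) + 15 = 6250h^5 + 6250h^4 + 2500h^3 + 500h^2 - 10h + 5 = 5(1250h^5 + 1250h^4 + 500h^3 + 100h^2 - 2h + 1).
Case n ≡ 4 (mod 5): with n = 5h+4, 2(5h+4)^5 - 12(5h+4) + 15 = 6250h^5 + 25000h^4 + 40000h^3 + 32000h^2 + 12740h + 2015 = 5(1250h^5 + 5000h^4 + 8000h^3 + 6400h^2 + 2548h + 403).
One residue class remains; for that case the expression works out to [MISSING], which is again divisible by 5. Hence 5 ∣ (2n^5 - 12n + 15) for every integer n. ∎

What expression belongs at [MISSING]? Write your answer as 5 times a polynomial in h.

5(1250h^5 + 2500h^4 + 2000h^3 + 800h^2 + 148h + 11)

Only n ≡ 2 (mod 5) is unaccounted for. Put n = 5h+2:
2(5h+2)^5 - 12(5h+2) + 15 expands to 6250h^5 + 12500h^4 + 10000h^3 + 4000h^2 + 740h + 55,
and factoring out 5 leaves 5(1250h^5 + 2500h^4 + 2000h^3 + 800h^2 + 148h + 11).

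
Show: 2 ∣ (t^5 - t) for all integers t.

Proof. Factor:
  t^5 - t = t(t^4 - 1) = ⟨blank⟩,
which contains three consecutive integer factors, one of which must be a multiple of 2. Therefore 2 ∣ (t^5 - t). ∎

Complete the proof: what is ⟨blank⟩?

(t - 1)t(t + 1)(t^2 + 1)

t^4 - 1 = (t^2 - 1)(t^2 + 1), and t^2 - 1 = (t-1)(t+1).
So t(t^4 - 1) = (t - 1)t(t + 1)(t^2 + 1).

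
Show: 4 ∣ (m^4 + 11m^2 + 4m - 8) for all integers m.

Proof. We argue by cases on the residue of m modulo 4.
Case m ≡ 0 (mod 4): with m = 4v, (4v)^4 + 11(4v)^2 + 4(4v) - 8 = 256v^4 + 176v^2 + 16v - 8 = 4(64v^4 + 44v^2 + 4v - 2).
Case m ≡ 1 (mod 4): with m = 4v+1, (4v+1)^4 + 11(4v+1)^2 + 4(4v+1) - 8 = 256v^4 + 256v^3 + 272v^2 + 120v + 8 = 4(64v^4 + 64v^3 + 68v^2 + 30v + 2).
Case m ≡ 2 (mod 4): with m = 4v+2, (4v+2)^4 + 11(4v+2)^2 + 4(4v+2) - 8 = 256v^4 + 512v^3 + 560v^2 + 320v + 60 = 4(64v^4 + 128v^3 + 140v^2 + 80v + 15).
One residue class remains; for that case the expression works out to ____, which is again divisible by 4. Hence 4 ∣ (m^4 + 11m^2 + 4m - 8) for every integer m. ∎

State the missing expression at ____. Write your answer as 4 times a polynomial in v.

4(64v^4 + 192v^3 + 260v^2 + 178v + 46)

Only m ≡ 3 (mod 4) is unaccounted for. Put m = 4v+3:
(4v+3)^4 + 11(4v+3)^2 + 4(4v+3) - 8 expands to 256v^4 + 768v^3 + 1040v^2 + 712v + 184,
and factoring out 4 leaves 4(64v^4 + 192v^3 + 260v^2 + 178v + 46).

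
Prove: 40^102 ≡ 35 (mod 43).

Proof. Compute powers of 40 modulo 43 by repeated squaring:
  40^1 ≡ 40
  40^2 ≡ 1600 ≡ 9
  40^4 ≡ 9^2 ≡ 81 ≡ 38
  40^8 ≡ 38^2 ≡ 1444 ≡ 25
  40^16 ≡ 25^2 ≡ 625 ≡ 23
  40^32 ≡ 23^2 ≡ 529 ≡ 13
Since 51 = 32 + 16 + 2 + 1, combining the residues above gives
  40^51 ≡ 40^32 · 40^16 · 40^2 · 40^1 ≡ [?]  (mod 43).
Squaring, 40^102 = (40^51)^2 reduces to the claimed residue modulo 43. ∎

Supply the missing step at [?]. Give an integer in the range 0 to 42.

11

40^32 · 40^16 · 40^2 · 40^1 ≡ 13 · 23 · 9 · 40 = 107640.
107640 mod 43 = 11, so 40^51 ≡ 11 (mod 43).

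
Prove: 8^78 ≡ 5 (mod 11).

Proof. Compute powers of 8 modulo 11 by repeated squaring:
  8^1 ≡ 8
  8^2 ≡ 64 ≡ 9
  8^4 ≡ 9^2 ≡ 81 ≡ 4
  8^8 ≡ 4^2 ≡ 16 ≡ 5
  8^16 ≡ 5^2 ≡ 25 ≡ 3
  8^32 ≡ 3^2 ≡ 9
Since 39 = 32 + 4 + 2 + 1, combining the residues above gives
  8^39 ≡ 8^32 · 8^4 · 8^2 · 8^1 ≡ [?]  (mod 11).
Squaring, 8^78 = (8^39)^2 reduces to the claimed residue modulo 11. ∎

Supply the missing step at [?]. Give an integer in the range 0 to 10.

7

Multiply the listed residues: 9 · 4 · 9 · 8 = 36 → 324 → 2592.
Reducing modulo 11: 2592 = 235·11 + 7, so 8^39 ≡ 7.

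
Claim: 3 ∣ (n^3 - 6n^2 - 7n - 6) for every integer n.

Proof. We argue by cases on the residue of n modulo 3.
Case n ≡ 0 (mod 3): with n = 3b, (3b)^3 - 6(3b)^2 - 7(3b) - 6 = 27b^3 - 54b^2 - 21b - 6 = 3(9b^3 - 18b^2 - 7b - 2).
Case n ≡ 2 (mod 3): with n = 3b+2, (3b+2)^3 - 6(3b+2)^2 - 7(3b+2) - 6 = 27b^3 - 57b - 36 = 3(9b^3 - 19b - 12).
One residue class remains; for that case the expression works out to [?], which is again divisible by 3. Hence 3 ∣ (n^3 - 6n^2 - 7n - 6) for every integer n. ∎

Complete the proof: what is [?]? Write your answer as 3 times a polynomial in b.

Only n ≡ 1 (mod 3) is unaccounted for. Put n = 3b+1:
(3b+1)^3 - 6(3b+1)^2 - 7(3b+1) - 6 expands to 27b^3 - 27b^2 - 48b - 18,
and factoring out 3 leaves 3(9b^3 - 9b^2 - 16b - 6).

3(9b^3 - 9b^2 - 16b - 6)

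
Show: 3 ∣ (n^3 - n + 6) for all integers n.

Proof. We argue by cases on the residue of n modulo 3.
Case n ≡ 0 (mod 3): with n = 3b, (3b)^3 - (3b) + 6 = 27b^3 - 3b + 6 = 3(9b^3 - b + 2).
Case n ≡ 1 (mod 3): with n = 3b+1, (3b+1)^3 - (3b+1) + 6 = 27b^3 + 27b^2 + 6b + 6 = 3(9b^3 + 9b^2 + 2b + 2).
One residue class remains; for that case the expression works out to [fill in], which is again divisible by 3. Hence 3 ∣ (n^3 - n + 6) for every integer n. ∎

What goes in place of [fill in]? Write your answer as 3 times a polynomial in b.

3(9b^3 + 18b^2 + 11b + 4)

The residues treated are {0, 1}, so the missing case is n ≡ 2 (mod 3); write n = 3b+2.
Then (3b+2)^3 - (3b+2) + 6 = 27b^3 + 54b^2 + 33b + 12 = 3(9b^3 + 18b^2 + 11b + 4).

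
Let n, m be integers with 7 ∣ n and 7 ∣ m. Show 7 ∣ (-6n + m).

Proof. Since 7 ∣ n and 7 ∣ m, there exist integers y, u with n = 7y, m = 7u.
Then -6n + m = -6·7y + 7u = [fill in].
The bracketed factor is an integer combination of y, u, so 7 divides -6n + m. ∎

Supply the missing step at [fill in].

Pull the common 7 out of every term: -6·7y + 7u = 7(u - 6y).
u - 6y is an integer, which exhibits the divisibility.

7(u - 6y)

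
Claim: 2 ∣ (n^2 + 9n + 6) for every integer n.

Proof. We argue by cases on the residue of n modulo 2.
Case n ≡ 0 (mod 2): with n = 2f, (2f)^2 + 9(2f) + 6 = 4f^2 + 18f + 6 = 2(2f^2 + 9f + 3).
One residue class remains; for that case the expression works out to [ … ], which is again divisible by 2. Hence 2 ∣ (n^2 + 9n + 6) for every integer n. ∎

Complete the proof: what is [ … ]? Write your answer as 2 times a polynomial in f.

The residues treated are {0}, so the missing case is n ≡ 1 (mod 2); write n = 2f+1.
Then (2f+1)^2 + 9(2f+1) + 6 = 4f^2 + 22f + 16 = 2(2f^2 + 11f + 8).

2(2f^2 + 11f + 8)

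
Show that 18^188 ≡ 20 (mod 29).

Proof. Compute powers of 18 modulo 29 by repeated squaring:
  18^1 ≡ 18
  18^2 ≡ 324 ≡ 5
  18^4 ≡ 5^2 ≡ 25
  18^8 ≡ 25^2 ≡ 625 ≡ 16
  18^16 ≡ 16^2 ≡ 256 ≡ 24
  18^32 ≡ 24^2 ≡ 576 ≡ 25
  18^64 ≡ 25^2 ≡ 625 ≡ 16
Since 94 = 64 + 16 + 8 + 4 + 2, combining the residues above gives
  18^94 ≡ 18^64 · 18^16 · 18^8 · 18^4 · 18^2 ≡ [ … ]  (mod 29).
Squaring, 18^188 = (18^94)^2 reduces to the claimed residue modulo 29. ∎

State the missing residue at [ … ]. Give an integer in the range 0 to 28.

22

18^64 · 18^16 · 18^8 · 18^4 · 18^2 ≡ 16 · 24 · 16 · 25 · 5 = 768000.
768000 mod 29 = 22, so 18^94 ≡ 22 (mod 29).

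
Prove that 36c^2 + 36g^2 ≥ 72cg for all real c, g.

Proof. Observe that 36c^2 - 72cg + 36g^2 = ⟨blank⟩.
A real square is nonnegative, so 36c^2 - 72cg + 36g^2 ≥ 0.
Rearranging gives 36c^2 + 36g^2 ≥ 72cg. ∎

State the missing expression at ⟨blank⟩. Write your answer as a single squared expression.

(6c - 6g)^2

36c^2 - 72cg + 36g^2 is a perfect-square trinomial: the outer terms are (6c)^2 and (6g)^2, and the cross term is -2·6c·6g.
So 36c^2 - 72cg + 36g^2 = (6c - 6g)^2 ≥ 0.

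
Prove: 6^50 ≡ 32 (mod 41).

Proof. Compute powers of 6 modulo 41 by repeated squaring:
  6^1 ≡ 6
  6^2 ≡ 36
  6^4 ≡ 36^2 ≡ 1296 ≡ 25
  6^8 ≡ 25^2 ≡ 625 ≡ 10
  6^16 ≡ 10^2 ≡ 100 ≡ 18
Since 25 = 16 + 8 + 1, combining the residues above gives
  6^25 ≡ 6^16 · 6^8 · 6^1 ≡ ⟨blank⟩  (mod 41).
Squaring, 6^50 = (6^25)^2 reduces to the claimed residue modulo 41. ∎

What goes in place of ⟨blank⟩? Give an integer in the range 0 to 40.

Multiply the listed residues: 18 · 10 · 6 = 180 → 1080.
Reducing modulo 41: 1080 = 26·41 + 14, so 6^25 ≡ 14.

14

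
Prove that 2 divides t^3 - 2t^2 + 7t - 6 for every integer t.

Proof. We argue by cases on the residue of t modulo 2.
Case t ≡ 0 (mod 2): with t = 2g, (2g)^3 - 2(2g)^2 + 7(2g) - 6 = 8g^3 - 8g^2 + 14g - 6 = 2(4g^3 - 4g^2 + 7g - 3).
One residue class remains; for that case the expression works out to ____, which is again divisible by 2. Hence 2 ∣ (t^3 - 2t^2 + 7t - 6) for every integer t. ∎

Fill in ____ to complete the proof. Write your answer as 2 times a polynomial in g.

The residues treated are {0}, so the missing case is t ≡ 1 (mod 2); write t = 2g+1.
Then (2g+1)^3 - 2(2g+1)^2 + 7(2g+1) - 6 = 8g^3 + 4g^2 + 12g = 2(4g^3 + 2g^2 + 6g).

2(4g^3 + 2g^2 + 6g)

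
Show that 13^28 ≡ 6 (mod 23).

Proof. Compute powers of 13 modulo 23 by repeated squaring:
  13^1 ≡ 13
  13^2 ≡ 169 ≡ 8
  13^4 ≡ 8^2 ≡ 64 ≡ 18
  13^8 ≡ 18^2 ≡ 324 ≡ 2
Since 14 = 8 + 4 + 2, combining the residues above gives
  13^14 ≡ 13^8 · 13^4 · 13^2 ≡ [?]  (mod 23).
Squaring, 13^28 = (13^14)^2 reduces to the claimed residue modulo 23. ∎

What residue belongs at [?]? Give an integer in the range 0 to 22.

12

Multiply the listed residues: 2 · 18 · 8 = 36 → 288.
Reducing modulo 23: 288 = 12·23 + 12, so 13^14 ≡ 12.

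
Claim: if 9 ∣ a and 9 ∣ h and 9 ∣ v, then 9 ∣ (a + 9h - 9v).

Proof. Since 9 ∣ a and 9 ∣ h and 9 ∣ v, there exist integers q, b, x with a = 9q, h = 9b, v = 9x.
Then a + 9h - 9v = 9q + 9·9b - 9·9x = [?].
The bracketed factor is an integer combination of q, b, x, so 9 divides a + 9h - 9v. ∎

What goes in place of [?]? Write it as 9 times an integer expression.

9(9b + q - 9x)

Each term has a factor of 9: 9q + 9·9b - 9·9x = 9·(9b + q - 9x).
Since 9b + q - 9x is an integer, 9 ∣ (a + 9h - 9v).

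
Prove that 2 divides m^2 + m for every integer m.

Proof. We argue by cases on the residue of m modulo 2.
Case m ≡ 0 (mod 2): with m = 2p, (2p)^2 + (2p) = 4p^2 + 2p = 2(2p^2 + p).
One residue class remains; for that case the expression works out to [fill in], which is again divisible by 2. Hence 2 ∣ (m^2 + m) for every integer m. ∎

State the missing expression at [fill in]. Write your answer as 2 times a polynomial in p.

Only m ≡ 1 (mod 2) is unaccounted for. Put m = 2p+1:
(2p+1)^2 + (2p+1) expands to 4p^2 + 6p + 2,
and factoring out 2 leaves 2(2p^2 + 3p + 1).

2(2p^2 + 3p + 1)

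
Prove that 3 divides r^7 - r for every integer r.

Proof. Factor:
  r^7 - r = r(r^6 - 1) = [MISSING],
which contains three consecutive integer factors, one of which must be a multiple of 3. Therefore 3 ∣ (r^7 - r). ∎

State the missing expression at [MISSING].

(r - 1)r(r + 1)(r^4 + r^2 + 1)

r^6 - 1 = (r^2 - 1)(r^4 + r^2 + 1), and r^2 - 1 = (r-1)(r+1).
So r(r^6 - 1) = (r - 1)r(r + 1)(r^4 + r^2 + 1).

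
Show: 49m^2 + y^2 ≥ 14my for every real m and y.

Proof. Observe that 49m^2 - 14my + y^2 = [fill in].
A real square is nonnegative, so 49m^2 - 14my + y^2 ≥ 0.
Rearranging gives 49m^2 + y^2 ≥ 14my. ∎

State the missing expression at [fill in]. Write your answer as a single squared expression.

(7m - y)^2

49m^2 - 14my + y^2 is a perfect-square trinomial: the outer terms are (7m)^2 and (y)^2, and the cross term is -2·7m·y.
So 49m^2 - 14my + y^2 = (7m - y)^2 ≥ 0.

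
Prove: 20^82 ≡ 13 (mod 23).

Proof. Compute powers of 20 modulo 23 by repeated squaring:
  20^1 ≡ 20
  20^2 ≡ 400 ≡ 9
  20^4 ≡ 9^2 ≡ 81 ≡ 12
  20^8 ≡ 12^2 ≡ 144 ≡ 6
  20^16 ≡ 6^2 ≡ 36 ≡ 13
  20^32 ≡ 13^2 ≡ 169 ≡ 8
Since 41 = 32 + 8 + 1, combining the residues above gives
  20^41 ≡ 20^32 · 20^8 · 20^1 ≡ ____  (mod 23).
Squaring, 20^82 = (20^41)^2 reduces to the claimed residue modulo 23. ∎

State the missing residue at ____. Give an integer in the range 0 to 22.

17

Multiply the listed residues: 8 · 6 · 20 = 48 → 960.
Reducing modulo 23: 960 = 41·23 + 17, so 20^41 ≡ 17.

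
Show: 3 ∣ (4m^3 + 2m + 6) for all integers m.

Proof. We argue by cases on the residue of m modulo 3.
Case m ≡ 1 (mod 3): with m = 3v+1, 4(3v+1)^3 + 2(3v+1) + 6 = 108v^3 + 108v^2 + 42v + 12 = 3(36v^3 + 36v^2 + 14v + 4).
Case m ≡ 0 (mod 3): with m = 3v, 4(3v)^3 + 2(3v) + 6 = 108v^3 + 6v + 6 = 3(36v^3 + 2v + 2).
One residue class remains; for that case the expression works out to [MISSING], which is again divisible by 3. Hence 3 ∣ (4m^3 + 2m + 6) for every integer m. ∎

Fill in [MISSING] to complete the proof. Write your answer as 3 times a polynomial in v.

Only m ≡ 2 (mod 3) is unaccounted for. Put m = 3v+2:
4(3v+2)^3 + 2(3v+2) + 6 expands to 108v^3 + 216v^2 + 150v + 42,
and factoring out 3 leaves 3(36v^3 + 72v^2 + 50v + 14).

3(36v^3 + 72v^2 + 50v + 14)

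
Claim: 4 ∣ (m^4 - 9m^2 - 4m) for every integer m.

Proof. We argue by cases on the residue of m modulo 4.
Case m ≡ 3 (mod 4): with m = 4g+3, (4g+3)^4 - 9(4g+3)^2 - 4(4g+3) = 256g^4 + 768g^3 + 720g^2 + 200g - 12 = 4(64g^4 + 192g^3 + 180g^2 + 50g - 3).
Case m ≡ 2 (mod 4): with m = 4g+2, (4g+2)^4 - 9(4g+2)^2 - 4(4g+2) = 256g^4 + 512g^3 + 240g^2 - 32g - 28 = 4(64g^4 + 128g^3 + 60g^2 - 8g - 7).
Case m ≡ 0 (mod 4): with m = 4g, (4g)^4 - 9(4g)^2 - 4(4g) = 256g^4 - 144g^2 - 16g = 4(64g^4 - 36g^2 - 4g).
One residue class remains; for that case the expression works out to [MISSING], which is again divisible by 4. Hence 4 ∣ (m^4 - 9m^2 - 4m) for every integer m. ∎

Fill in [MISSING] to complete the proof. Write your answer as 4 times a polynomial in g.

The residues treated are {3, 2, 0}, so the missing case is m ≡ 1 (mod 4); write m = 4g+1.
Then (4g+1)^4 - 9(4g+1)^2 - 4(4g+1) = 256g^4 + 256g^3 - 48g^2 - 72g - 12 = 4(64g^4 + 64g^3 - 12g^2 - 18g - 3).

4(64g^4 + 64g^3 - 12g^2 - 18g - 3)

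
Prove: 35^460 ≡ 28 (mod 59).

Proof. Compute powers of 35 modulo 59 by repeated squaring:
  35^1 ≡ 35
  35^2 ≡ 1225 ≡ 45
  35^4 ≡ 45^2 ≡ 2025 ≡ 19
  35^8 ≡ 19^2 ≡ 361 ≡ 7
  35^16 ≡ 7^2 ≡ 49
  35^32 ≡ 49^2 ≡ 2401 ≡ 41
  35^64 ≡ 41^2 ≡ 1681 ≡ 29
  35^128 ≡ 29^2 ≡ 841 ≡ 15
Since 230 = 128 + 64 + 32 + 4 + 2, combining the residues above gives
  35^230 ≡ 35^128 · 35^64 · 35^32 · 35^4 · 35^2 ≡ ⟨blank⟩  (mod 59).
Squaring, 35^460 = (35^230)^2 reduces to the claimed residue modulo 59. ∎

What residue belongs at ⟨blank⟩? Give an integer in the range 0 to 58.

Multiply the listed residues: 15 · 29 · 41 · 19 · 45 = 435 → 17835 → 338865 → 15248925.
Reducing modulo 59: 15248925 = 258456·59 + 21, so 35^230 ≡ 21.

21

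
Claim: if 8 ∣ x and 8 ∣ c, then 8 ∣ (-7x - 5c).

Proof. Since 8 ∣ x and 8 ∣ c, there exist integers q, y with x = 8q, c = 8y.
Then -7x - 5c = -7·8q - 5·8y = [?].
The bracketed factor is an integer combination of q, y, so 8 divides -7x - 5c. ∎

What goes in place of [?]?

Each term has a factor of 8: -7·8q - 5·8y = 8·(-7q - 5y).
Since -7q - 5y is an integer, 8 ∣ (-7x - 5c).

8(-7q - 5y)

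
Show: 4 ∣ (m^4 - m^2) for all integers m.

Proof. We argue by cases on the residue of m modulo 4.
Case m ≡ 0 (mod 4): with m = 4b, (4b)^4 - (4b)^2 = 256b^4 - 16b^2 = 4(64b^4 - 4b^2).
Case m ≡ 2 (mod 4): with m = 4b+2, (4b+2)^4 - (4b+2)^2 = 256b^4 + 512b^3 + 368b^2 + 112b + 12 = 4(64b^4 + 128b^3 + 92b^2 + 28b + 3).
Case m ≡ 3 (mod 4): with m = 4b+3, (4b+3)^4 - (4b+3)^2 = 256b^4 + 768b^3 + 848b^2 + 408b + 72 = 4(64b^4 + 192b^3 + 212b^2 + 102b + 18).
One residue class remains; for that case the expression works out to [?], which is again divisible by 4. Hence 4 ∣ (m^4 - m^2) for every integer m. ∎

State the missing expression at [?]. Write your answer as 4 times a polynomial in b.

4(64b^4 + 64b^3 + 20b^2 + 2b)

Only m ≡ 1 (mod 4) is unaccounted for. Put m = 4b+1:
(4b+1)^4 - (4b+1)^2 expands to 256b^4 + 256b^3 + 80b^2 + 8b,
and factoring out 4 leaves 4(64b^4 + 64b^3 + 20b^2 + 2b).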